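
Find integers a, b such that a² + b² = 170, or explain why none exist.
1² + 13² (a=1, b=13)

Factorization: 170 = 2 × 5 × 17
By Fermat: n is sum of two squares iff every prime p ≡ 3 (mod 4) appears to even power.
All primes ≡ 3 (mod 4) appear to even power.
Search a = 0, 1, 2, … for 170 - a² a perfect square: first hit at a = 1: 170 - 1 = 169 = 13².
170 = 1² + 13² = 1 + 169 ✓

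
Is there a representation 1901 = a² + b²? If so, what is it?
26² + 35² (a=26, b=35)

Factorization: 1901 = 1901
By Fermat: n is sum of two squares iff every prime p ≡ 3 (mod 4) appears to even power.
All primes ≡ 3 (mod 4) appear to even power.
Search a = 0, 1, 2, … for 1901 - a² a perfect square: first hit at a = 26: 1901 - 676 = 1225 = 35².
1901 = 26² + 35² = 676 + 1225 ✓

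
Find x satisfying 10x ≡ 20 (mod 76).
x ≡ 2 (mod 38)

gcd(10, 76) = 2, which divides 20, so solutions exist.
Divide through by 2: 5x ≡ 10 (mod 38).
Find 5^(-1) mod 38 by the extended Euclidean algorithm:
38 = 7 × 5 + 3  ⟹  3 = (1)·38 + (-7)·5
5 = 1 × 3 + 2  ⟹  2 = (-1)·38 + (8)·5
3 = 1 × 2 + 1  ⟹  1 = (2)·38 + (-15)·5
So (-15)·5 ≡ 1 (mod 38), i.e. 5^(-1) ≡ -15 ≡ 23 (mod 38).
x ≡ 23 × 10 = 230 ≡ 2 (mod 38).
Check: 10 × 2 = 20 ≡ 20 (mod 76).
x ≡ 2 (mod 38), giving 2 solutions mod 76.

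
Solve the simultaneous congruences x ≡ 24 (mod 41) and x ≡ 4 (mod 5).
24

Using Chinese Remainder Theorem:
M = 41 × 5 = 205
M1 = 5, M2 = 41
y1 = 5^(-1) mod 41 = 33
y2 = 41^(-1) mod 5 = 1
x = (24×5×33 + 4×41×1) mod 205 = 24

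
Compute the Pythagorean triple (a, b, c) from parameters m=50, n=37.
(1131, 3700, 3869)

Euclid's formula: a = m² - n², b = 2mn, c = m² + n²
m = 50, n = 37
a = 50² - 37² = 2500 - 1369 = 1131
b = 2 × 50 × 37 = 3700
c = 50² + 37² = 2500 + 1369 = 3869
Verification: 1131² + 3700² = 1279161 + 13690000 = 14969161 = 3869² ✓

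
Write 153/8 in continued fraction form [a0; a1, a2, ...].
[19; 8]

Euclidean algorithm steps:
153 = 19 × 8 + 1
8 = 8 × 1 + 0
Continued fraction: [19; 8]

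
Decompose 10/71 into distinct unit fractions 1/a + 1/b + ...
1/8 + 1/64 + 1/4544

Greedy algorithm:
10/71: ceiling(71/10) = 8, use 1/8
9/568: ceiling(568/9) = 64, use 1/64
1/4544: ceiling(4544/1) = 4544, use 1/4544
Result: 10/71 = 1/8 + 1/64 + 1/4544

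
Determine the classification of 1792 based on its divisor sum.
abundant

Proper divisors of 1792: sum = 1 + 2 + 4 + 7 + 8 + 14 + 16 + 28 + ... + 224 + 256 + 448 + 896 (17 divisors) = 2296
Since 2296 > 1792, 1792 is abundant.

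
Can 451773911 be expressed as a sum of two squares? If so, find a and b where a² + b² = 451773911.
Not possible

Factorization: 451773911 = 97 × 167^3
By Fermat: n is sum of two squares iff every prime p ≡ 3 (mod 4) appears to even power.
Prime(s) ≡ 3 (mod 4) with odd exponent: [(167, 3)]
Therefore 451773911 cannot be expressed as a² + b².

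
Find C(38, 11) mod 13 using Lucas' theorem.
12

Using Lucas' theorem:
Write n=38 and k=11 in base 13:
n in base 13: [2, 12]
k in base 13: [0, 11]
C(38,11) mod 13 = ∏ C(n_i, k_i) mod 13
Digit binomials (mod 13): C(2,0) = 1; C(12,11) = 12
Product: 1 × 12 = 12 ≡ 12 (mod 13)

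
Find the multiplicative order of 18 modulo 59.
58

59 is prime, so ord(18) divides φ(59) = 58.
Divisors of 58: 1, 2, 29, 58.
Repeated squaring: 18^1 ≡ 18, 18^2 ≡ 29, 18^4 ≡ 15, 18^8 ≡ 48, 18^16 ≡ 3, 18^32 ≡ 9 (mod 59).
Test 18^d mod 59 for each divisor d in increasing order:
18^1 ≡ 18
18^2 ≡ 29
18^29 = 18^16·18^8·18^4·18^1 ≡ 58
18^58 = 18^32·18^16·18^8·18^2 ≡ 1  ← first divisor giving 1
The order is 58.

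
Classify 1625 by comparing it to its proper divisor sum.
deficient

Proper divisors of 1625: sum = 1 + 5 + 13 + 25 + 65 + 125 + 325 = 559
Since 559 < 1625, 1625 is deficient.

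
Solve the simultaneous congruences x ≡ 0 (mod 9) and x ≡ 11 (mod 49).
207

Using Chinese Remainder Theorem:
M = 9 × 49 = 441
M1 = 49, M2 = 9
y1 = 49^(-1) mod 9 = 7
y2 = 9^(-1) mod 49 = 11
x = (0×49×7 + 11×9×11) mod 441 = 207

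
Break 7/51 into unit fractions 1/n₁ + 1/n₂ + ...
1/8 + 1/82 + 1/16728

Greedy algorithm:
7/51: ceiling(51/7) = 8, use 1/8
5/408: ceiling(408/5) = 82, use 1/82
1/16728: ceiling(16728/1) = 16728, use 1/16728
Result: 7/51 = 1/8 + 1/82 + 1/16728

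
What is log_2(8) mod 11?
3

Baby-step giant-step with step n = ⌈√11⌉ = 4.
Baby steps 2^j mod 11 (j:value) for j=0..3: 0:1, 1:2, 2:4, 3:8.
h = 8 is already in the table at j=3, so x = 3.
Check: 2^3 ≡ 8 (mod 11).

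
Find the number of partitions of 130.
5371315400

p(n) counts ways to write n as a sum of positive integers (order ignored).
Euler's pentagonal recurrence: p(k) = p(k-1) + p(k-2) - p(k-5) - p(k-7) + p(k-12) + p(k-15) - ... (offsets j(3j∓1)/2, signs ++--, p(0)=1, p(<0)=0).
DP table for k = 0..129: p(0)=1, p(1)=1, p(2)=2, p(3)=3, p(4)=5, p(5)=7, p(6)=11, p(7)=15, p(8)=22, p(9)=30, p(10)=42, p(11)=56, p(12)=77, p(13)=101, p(14)=135, p(15)=176, p(16)=231, p(17)=297, p(18)=385, p(19)=490, p(20)=627, p(21)=792, p(22)=1002, p(23)=1255, p(24)=1575, p(25)=1958, p(26)=2436, p(27)=3010, p(28)=3718, p(29)=4565, p(30)=5604, p(31)=6842, p(32)=8349, p(33)=10143, p(34)=12310, p(35)=14883, p(36)=17977, p(37)=21637, p(38)=26015, p(39)=31185, p(40)=37338, p(41)=44583, p(42)=53174, p(43)=63261, p(44)=75175, p(45)=89134, p(46)=105558, p(47)=124754, p(48)=147273, p(49)=173525, p(50)=204226, p(51)=239943, p(52)=281589, p(53)=329931, p(54)=386155, p(55)=451276, p(56)=526823, p(57)=614154, p(58)=715220, p(59)=831820, p(60)=966467, p(61)=1121505, p(62)=1300156, p(63)=1505499, p(64)=1741630, p(65)=2012558, p(66)=2323520, p(67)=2679689, p(68)=3087735, p(69)=3554345, p(70)=4087968, p(71)=4697205, p(72)=5392783, p(73)=6185689, p(74)=7089500, p(75)=8118264, p(76)=9289091, p(77)=10619863, p(78)=12132164, p(79)=13848650, p(80)=15796476, p(81)=18004327, p(82)=20506255, p(83)=23338469, p(84)=26543660, p(85)=30167357, p(86)=34262962, p(87)=38887673, p(88)=44108109, p(89)=49995925, p(90)=56634173, p(91)=64112359, p(92)=72533807, p(93)=82010177, p(94)=92669720, p(95)=104651419, p(96)=118114304, p(97)=133230930, p(98)=150198136, p(99)=169229875, p(100)=190569292, p(101)=214481126, p(102)=241265379, p(103)=271248950, p(104)=304801365, p(105)=342325709, p(106)=384276336, p(107)=431149389, p(108)=483502844, p(109)=541946240, p(110)=607163746, p(111)=679903203, p(112)=761002156, p(113)=851376628, p(114)=952050665, p(115)=1064144451, p(116)=1188908248, p(117)=1327710076, p(118)=1482074143, p(119)=1653668665, p(120)=1844349560, p(121)=2056148051, p(122)=2291320912, p(123)=2552338241, p(124)=2841940500, p(125)=3163127352, p(126)=3519222692, p(127)=3913864295, p(128)=4351078600, p(129)=4835271870.
Final step: p(130) = p(129) + p(128) - p(125) - p(123) + p(118) + p(115) - p(108) - p(104) + p(95) + p(90) - p(79) - p(73) + p(60) + p(53) - p(38) - p(30) + p(13) + p(4)
= 4835271870 + 4351078600 - 3163127352 - 2552338241 + 1482074143 + 1064144451 - 483502844 - 304801365 + 104651419 + 56634173 - 13848650 - 6185689 + 966467 + 329931 - 26015 - 5604 + 101 + 5
= 5371315400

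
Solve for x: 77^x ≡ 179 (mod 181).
83

Baby-step giant-step with step n = ⌈√181⌉ = 14.
Baby steps 77^j mod 181 (j:value) for j=0..13: 0:1, 1:77, 2:137, 3:51, 4:126, 5:109, 6:67, 7:91, 8:129, 9:159, 10:116, 11:63, 12:145, 13:124.
Giant-step multiplier: 77^(-14) ≡ 77^(180-14) = 77^166 ≡ 4 (mod 181).
Giant steps γ_i = 179·4^i mod 181: γ_0=179, γ_1=173, γ_2=149, γ_3=53, γ_4=31, γ_5=124 (in table at j=13).
x = i·n + j = 5·14 + 13 = 83.
Check: 77^83 ≡ 179 (mod 181).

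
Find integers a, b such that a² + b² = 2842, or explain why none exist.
21² + 49² (a=21, b=49)

Factorization: 2842 = 2 × 7^2 × 29
By Fermat: n is sum of two squares iff every prime p ≡ 3 (mod 4) appears to even power.
All primes ≡ 3 (mod 4) appear to even power.
Search a = 0, 1, 2, … for 2842 - a² a perfect square: first hit at a = 21: 2842 - 441 = 2401 = 49².
2842 = 21² + 49² = 441 + 2401 ✓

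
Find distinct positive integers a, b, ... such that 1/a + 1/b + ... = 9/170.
1/19 + 1/3230

Greedy algorithm:
9/170: ceiling(170/9) = 19, use 1/19
1/3230: ceiling(3230/1) = 3230, use 1/3230
Result: 9/170 = 1/19 + 1/3230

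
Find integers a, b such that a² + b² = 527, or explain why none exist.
Not possible

Factorization: 527 = 17 × 31
By Fermat: n is sum of two squares iff every prime p ≡ 3 (mod 4) appears to even power.
Prime(s) ≡ 3 (mod 4) with odd exponent: [(31, 1)]
Therefore 527 cannot be expressed as a² + b².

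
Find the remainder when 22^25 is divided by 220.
132

Repeated squaring. Binary of 25 = 11001.
22^1 ≡ 22 (mod 220); 22^2 ≡ 44 (mod 220); 22^4 ≡ 176 (mod 220); 22^8 ≡ 176 (mod 220); 22^16 ≡ 176 (mod 220)
22^25 = 22^1 × 22^8 × 22^16 ≡ 132 (mod 220)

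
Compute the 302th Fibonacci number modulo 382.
105

Matrix identity: Q^n = [[F_(n+1), F_n], [F_n, F_(n-1)]] with Q = [[1,1],[1,0]].
n = 302 = 100101110₂. Square-and-multiply, entries mod 382:
Q^1 = [[1,1],[1,0]]
Q^2 = (Q^1)² = [[2,1],[1,1]]
Q^4 = (Q^2)² = [[5,3],[3,2]]
Q^9 = (Q^4)²·Q = [[55,34],[34,21]]
Q^18 = (Q^9)² = [[361,292],[292,69]]
Q^37 = (Q^18)²·Q = [[19,137],[137,264]]
Q^75 = (Q^37)²·Q = [[219,30],[30,189]]
Q^151 = (Q^75)²·Q = [[363,347],[347,16]]
Q^302 = (Q^151)² = [[58,105],[105,335]]
F_302 mod 382 = Q^302[0][1] = 105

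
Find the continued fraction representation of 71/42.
[1; 1, 2, 4, 3]

Euclidean algorithm steps:
71 = 1 × 42 + 29
42 = 1 × 29 + 13
29 = 2 × 13 + 3
13 = 4 × 3 + 1
3 = 3 × 1 + 0
Continued fraction: [1; 1, 2, 4, 3]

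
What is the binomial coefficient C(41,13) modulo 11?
7

Using Lucas' theorem:
Write n=41 and k=13 in base 11:
n in base 11: [3, 8]
k in base 11: [1, 2]
C(41,13) mod 11 = ∏ C(n_i, k_i) mod 11
Digit binomials (mod 11): C(3,1) = 3; C(8,2) = 28 ≡ 6
Product: 3 × 6 = 18 ≡ 7 (mod 11)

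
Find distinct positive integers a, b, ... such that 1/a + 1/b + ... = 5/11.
1/3 + 1/9 + 1/99

Greedy algorithm:
5/11: ceiling(11/5) = 3, use 1/3
4/33: ceiling(33/4) = 9, use 1/9
1/99: ceiling(99/1) = 99, use 1/99
Result: 5/11 = 1/3 + 1/9 + 1/99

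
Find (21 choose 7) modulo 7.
3

Using Lucas' theorem:
Write n=21 and k=7 in base 7:
n in base 7: [3, 0]
k in base 7: [1, 0]
C(21,7) mod 7 = ∏ C(n_i, k_i) mod 7
Digit binomials (mod 7): C(3,1) = 3; C(0,0) = 1
Product: 3 × 1 = 3 ≡ 3 (mod 7)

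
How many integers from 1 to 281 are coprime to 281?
280

281 = 281
φ(n) = n × ∏(1 - 1/p) for each prime p dividing n
φ(281) = 281 × (1 - 1/281) = 280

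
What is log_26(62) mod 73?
25

Baby-step giant-step with step n = ⌈√73⌉ = 9.
Baby steps 26^j mod 73 (j:value) for j=0..8: 0:1, 1:26, 2:19, 3:56, 4:69, 5:42, 6:70, 7:68, 8:16.
Giant-step multiplier: 26^(-9) ≡ 26^(72-9) = 26^63 ≡ 63 (mod 73).
Giant steps γ_i = 62·63^i mod 73: γ_0=62, γ_1=37, γ_2=68 (in table at j=7).
x = i·n + j = 2·9 + 7 = 25.
Check: 26^25 ≡ 62 (mod 73).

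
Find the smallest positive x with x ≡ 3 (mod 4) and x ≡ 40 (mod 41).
163

Using Chinese Remainder Theorem:
M = 4 × 41 = 164
M1 = 41, M2 = 4
y1 = 41^(-1) mod 4 = 1
y2 = 4^(-1) mod 41 = 31
x = (3×41×1 + 40×4×31) mod 164 = 163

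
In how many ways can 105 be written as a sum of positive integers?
342325709

p(n) counts ways to write n as a sum of positive integers (order ignored).
Euler's pentagonal recurrence: p(k) = p(k-1) + p(k-2) - p(k-5) - p(k-7) + p(k-12) + p(k-15) - ... (offsets j(3j∓1)/2, signs ++--, p(0)=1, p(<0)=0).
DP table for k = 0..104: p(0)=1, p(1)=1, p(2)=2, p(3)=3, p(4)=5, p(5)=7, p(6)=11, p(7)=15, p(8)=22, p(9)=30, p(10)=42, p(11)=56, p(12)=77, p(13)=101, p(14)=135, p(15)=176, p(16)=231, p(17)=297, p(18)=385, p(19)=490, p(20)=627, p(21)=792, p(22)=1002, p(23)=1255, p(24)=1575, p(25)=1958, p(26)=2436, p(27)=3010, p(28)=3718, p(29)=4565, p(30)=5604, p(31)=6842, p(32)=8349, p(33)=10143, p(34)=12310, p(35)=14883, p(36)=17977, p(37)=21637, p(38)=26015, p(39)=31185, p(40)=37338, p(41)=44583, p(42)=53174, p(43)=63261, p(44)=75175, p(45)=89134, p(46)=105558, p(47)=124754, p(48)=147273, p(49)=173525, p(50)=204226, p(51)=239943, p(52)=281589, p(53)=329931, p(54)=386155, p(55)=451276, p(56)=526823, p(57)=614154, p(58)=715220, p(59)=831820, p(60)=966467, p(61)=1121505, p(62)=1300156, p(63)=1505499, p(64)=1741630, p(65)=2012558, p(66)=2323520, p(67)=2679689, p(68)=3087735, p(69)=3554345, p(70)=4087968, p(71)=4697205, p(72)=5392783, p(73)=6185689, p(74)=7089500, p(75)=8118264, p(76)=9289091, p(77)=10619863, p(78)=12132164, p(79)=13848650, p(80)=15796476, p(81)=18004327, p(82)=20506255, p(83)=23338469, p(84)=26543660, p(85)=30167357, p(86)=34262962, p(87)=38887673, p(88)=44108109, p(89)=49995925, p(90)=56634173, p(91)=64112359, p(92)=72533807, p(93)=82010177, p(94)=92669720, p(95)=104651419, p(96)=118114304, p(97)=133230930, p(98)=150198136, p(99)=169229875, p(100)=190569292, p(101)=214481126, p(102)=241265379, p(103)=271248950, p(104)=304801365.
Final step: p(105) = p(104) + p(103) - p(100) - p(98) + p(93) + p(90) - p(83) - p(79) + p(70) + p(65) - p(54) - p(48) + p(35) + p(28) - p(13) - p(5)
= 304801365 + 271248950 - 190569292 - 150198136 + 82010177 + 56634173 - 23338469 - 13848650 + 4087968 + 2012558 - 386155 - 147273 + 14883 + 3718 - 101 - 7
= 342325709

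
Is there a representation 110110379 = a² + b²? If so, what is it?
Not possible

Factorization: 110110379 = 41 × 139^3
By Fermat: n is sum of two squares iff every prime p ≡ 3 (mod 4) appears to even power.
Prime(s) ≡ 3 (mod 4) with odd exponent: [(139, 3)]
Therefore 110110379 cannot be expressed as a² + b².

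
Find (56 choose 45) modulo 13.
0

Using Lucas' theorem:
Write n=56 and k=45 in base 13:
n in base 13: [4, 4]
k in base 13: [3, 6]
C(56,45) mod 13 = ∏ C(n_i, k_i) mod 13
Digit binomials (mod 13): C(4,3) = 4; C(4,6) = 0 (k_i > n_i)
Product: 4 × 0 = 0 ≡ 0 (mod 13)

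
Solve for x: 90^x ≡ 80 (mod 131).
20

Baby-step giant-step with step n = ⌈√131⌉ = 12.
Baby steps 90^j mod 131 (j:value) for j=0..11: 0:1, 1:90, 2:109, 3:116, 4:91, 5:68, 6:94, 7:76, 8:28, 9:31, 10:39, 11:104.
Giant-step multiplier: 90^(-12) ≡ 90^(130-12) = 90^118 ≡ 20 (mod 131).
Giant steps γ_i = 80·20^i mod 131: γ_0=80, γ_1=28 (in table at j=8).
x = i·n + j = 1·12 + 8 = 20.
Check: 90^20 ≡ 80 (mod 131).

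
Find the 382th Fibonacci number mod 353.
242

Matrix identity: Q^n = [[F_(n+1), F_n], [F_n, F_(n-1)]] with Q = [[1,1],[1,0]].
n = 382 = 101111110₂. Square-and-multiply, entries mod 353:
Q^1 = [[1,1],[1,0]]
Q^2 = (Q^1)² = [[2,1],[1,1]]
Q^5 = (Q^2)²·Q = [[8,5],[5,3]]
Q^11 = (Q^5)²·Q = [[144,89],[89,55]]
Q^23 = (Q^11)²·Q = [[125,64],[64,61]]
Q^47 = (Q^23)²·Q = [[208,306],[306,255]]
Q^95 = (Q^47)²·Q = [[61,289],[289,125]]
Q^191 = (Q^95)²·Q = [[149,51],[51,98]]
Q^382 = (Q^191)² = [[92,242],[242,203]]
F_382 mod 353 = Q^382[0][1] = 242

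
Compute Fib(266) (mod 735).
328

Matrix identity: Q^n = [[F_(n+1), F_n], [F_n, F_(n-1)]] with Q = [[1,1],[1,0]].
n = 266 = 100001010₂. Square-and-multiply, entries mod 735:
Q^1 = [[1,1],[1,0]]
Q^2 = (Q^1)² = [[2,1],[1,1]]
Q^4 = (Q^2)² = [[5,3],[3,2]]
Q^8 = (Q^4)² = [[34,21],[21,13]]
Q^16 = (Q^8)² = [[127,252],[252,610]]
Q^33 = (Q^16)²·Q = [[22,253],[253,504]]
Q^66 = (Q^33)² = [[548,43],[43,505]]
Q^133 = (Q^66)²·Q = [[512,68],[68,444]]
Q^266 = (Q^133)² = [[698,328],[328,370]]
F_266 mod 735 = Q^266[0][1] = 328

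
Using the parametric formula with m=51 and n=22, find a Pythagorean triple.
(2117, 2244, 3085)

Euclid's formula: a = m² - n², b = 2mn, c = m² + n²
m = 51, n = 22
a = 51² - 22² = 2601 - 484 = 2117
b = 2 × 51 × 22 = 2244
c = 51² + 22² = 2601 + 484 = 3085
Verification: 2117² + 2244² = 4481689 + 5035536 = 9517225 = 3085² ✓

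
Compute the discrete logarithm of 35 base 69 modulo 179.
65

Baby-step giant-step with step n = ⌈√179⌉ = 14.
Baby steps 69^j mod 179 (j:value) for j=0..13: 0:1, 1:69, 2:107, 3:44, 4:172, 5:54, 6:146, 7:50, 8:49, 9:159, 10:52, 11:8, 12:15, 13:140.
Giant-step multiplier: 69^(-14) ≡ 69^(178-14) = 69^164 ≡ 149 (mod 179).
Giant steps γ_i = 35·149^i mod 179: γ_0=35, γ_1=24, γ_2=175, γ_3=120, γ_4=159 (in table at j=9).
x = i·n + j = 4·14 + 9 = 65.
Check: 69^65 ≡ 35 (mod 179).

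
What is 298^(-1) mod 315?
37

gcd(298, 315) = 1, so the inverse exists.
Extended Euclidean algorithm on (315, 298):
315 = 1 × 298 + 17  ⟹  17 = (1)·315 + (-1)·298
298 = 17 × 17 + 9  ⟹  9 = (-17)·315 + (18)·298
17 = 1 × 9 + 8  ⟹  8 = (18)·315 + (-19)·298
9 = 1 × 8 + 1  ⟹  1 = (-35)·315 + (37)·298
So (37)·298 ≡ 1 (mod 315), i.e. 298^(-1) ≡ 37 (mod 315).
Check: 298 × 37 = 11026 ≡ 1 (mod 315)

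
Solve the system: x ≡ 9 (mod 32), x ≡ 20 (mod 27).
425

Using Chinese Remainder Theorem:
M = 32 × 27 = 864
M1 = 27, M2 = 32
y1 = 27^(-1) mod 32 = 19
y2 = 32^(-1) mod 27 = 11
x = (9×27×19 + 20×32×11) mod 864 = 425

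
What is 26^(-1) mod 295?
261

gcd(26, 295) = 1, so the inverse exists.
Extended Euclidean algorithm on (295, 26):
295 = 11 × 26 + 9  ⟹  9 = (1)·295 + (-11)·26
26 = 2 × 9 + 8  ⟹  8 = (-2)·295 + (23)·26
9 = 1 × 8 + 1  ⟹  1 = (3)·295 + (-34)·26
So (-34)·26 ≡ 1 (mod 295), i.e. 26^(-1) ≡ -34 ≡ 261 (mod 295).
Check: 26 × 261 = 6786 ≡ 1 (mod 295)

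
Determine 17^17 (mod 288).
17

Repeated squaring. Binary of 17 = 10001.
17^1 ≡ 17 (mod 288); 17^2 ≡ 1 (mod 288); 17^4 ≡ 1 (mod 288); 17^8 ≡ 1 (mod 288); 17^16 ≡ 1 (mod 288)
17^17 = 17^1 × 17^16 ≡ 17 (mod 288)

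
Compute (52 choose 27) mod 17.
0

Using Lucas' theorem:
Write n=52 and k=27 in base 17:
n in base 17: [3, 1]
k in base 17: [1, 10]
C(52,27) mod 17 = ∏ C(n_i, k_i) mod 17
Digit binomials (mod 17): C(3,1) = 3; C(1,10) = 0 (k_i > n_i)
Product: 3 × 0 = 0 ≡ 0 (mod 17)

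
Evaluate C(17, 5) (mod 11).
6

Using Lucas' theorem:
Write n=17 and k=5 in base 11:
n in base 11: [1, 6]
k in base 11: [0, 5]
C(17,5) mod 11 = ∏ C(n_i, k_i) mod 11
Digit binomials (mod 11): C(1,0) = 1; C(6,5) = 6
Product: 1 × 6 = 6 ≡ 6 (mod 11)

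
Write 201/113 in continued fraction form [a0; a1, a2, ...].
[1; 1, 3, 1, 1, 12]

Euclidean algorithm steps:
201 = 1 × 113 + 88
113 = 1 × 88 + 25
88 = 3 × 25 + 13
25 = 1 × 13 + 12
13 = 1 × 12 + 1
12 = 12 × 1 + 0
Continued fraction: [1; 1, 3, 1, 1, 12]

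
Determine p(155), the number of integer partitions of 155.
66493182097

p(n) counts ways to write n as a sum of positive integers (order ignored).
Euler's pentagonal recurrence: p(k) = p(k-1) + p(k-2) - p(k-5) - p(k-7) + p(k-12) + p(k-15) - ... (offsets j(3j∓1)/2, signs ++--, p(0)=1, p(<0)=0).
DP table for k = 0..154: p(0)=1, p(1)=1, p(2)=2, p(3)=3, p(4)=5, p(5)=7, p(6)=11, p(7)=15, p(8)=22, p(9)=30, p(10)=42, p(11)=56, p(12)=77, p(13)=101, p(14)=135, p(15)=176, p(16)=231, p(17)=297, p(18)=385, p(19)=490, p(20)=627, p(21)=792, p(22)=1002, p(23)=1255, p(24)=1575, p(25)=1958, p(26)=2436, p(27)=3010, p(28)=3718, p(29)=4565, p(30)=5604, p(31)=6842, p(32)=8349, p(33)=10143, p(34)=12310, p(35)=14883, p(36)=17977, p(37)=21637, p(38)=26015, p(39)=31185, p(40)=37338, p(41)=44583, p(42)=53174, p(43)=63261, p(44)=75175, p(45)=89134, p(46)=105558, p(47)=124754, p(48)=147273, p(49)=173525, p(50)=204226, p(51)=239943, p(52)=281589, p(53)=329931, p(54)=386155, p(55)=451276, p(56)=526823, p(57)=614154, p(58)=715220, p(59)=831820, p(60)=966467, p(61)=1121505, p(62)=1300156, p(63)=1505499, p(64)=1741630, p(65)=2012558, p(66)=2323520, p(67)=2679689, p(68)=3087735, p(69)=3554345, p(70)=4087968, p(71)=4697205, p(72)=5392783, p(73)=6185689, p(74)=7089500, p(75)=8118264, p(76)=9289091, p(77)=10619863, p(78)=12132164, p(79)=13848650, p(80)=15796476, p(81)=18004327, p(82)=20506255, p(83)=23338469, p(84)=26543660, p(85)=30167357, p(86)=34262962, p(87)=38887673, p(88)=44108109, p(89)=49995925, p(90)=56634173, p(91)=64112359, p(92)=72533807, p(93)=82010177, p(94)=92669720, p(95)=104651419, p(96)=118114304, p(97)=133230930, p(98)=150198136, p(99)=169229875, p(100)=190569292, p(101)=214481126, p(102)=241265379, p(103)=271248950, p(104)=304801365, p(105)=342325709, p(106)=384276336, p(107)=431149389, p(108)=483502844, p(109)=541946240, p(110)=607163746, p(111)=679903203, p(112)=761002156, p(113)=851376628, p(114)=952050665, p(115)=1064144451, p(116)=1188908248, p(117)=1327710076, p(118)=1482074143, p(119)=1653668665, p(120)=1844349560, p(121)=2056148051, p(122)=2291320912, p(123)=2552338241, p(124)=2841940500, p(125)=3163127352, p(126)=3519222692, p(127)=3913864295, p(128)=4351078600, p(129)=4835271870, p(130)=5371315400, p(131)=5964539504, p(132)=6620830889, p(133)=7346629512, p(134)=8149040695, p(135)=9035836076, p(136)=10015581680, p(137)=11097645016, p(138)=12292341831, p(139)=13610949895, p(140)=15065878135, p(141)=16670689208, p(142)=18440293320, p(143)=20390982757, p(144)=22540654445, p(145)=24908858009, p(146)=27517052599, p(147)=30388671978, p(148)=33549419497, p(149)=37027355200, p(150)=40853235313, p(151)=45060624582, p(152)=49686288421, p(153)=54770336324, p(154)=60356673280.
Final step: p(155) = p(154) + p(153) - p(150) - p(148) + p(143) + p(140) - p(133) - p(129) + p(120) + p(115) - p(104) - p(98) + p(85) + p(78) - p(63) - p(55) + p(38) + p(29) - p(10) - p(0)
= 60356673280 + 54770336324 - 40853235313 - 33549419497 + 20390982757 + 15065878135 - 7346629512 - 4835271870 + 1844349560 + 1064144451 - 304801365 - 150198136 + 30167357 + 12132164 - 1505499 - 451276 + 26015 + 4565 - 42 - 1
= 66493182097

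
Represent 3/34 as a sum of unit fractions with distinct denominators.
1/12 + 1/204

Greedy algorithm:
3/34: ceiling(34/3) = 12, use 1/12
1/204: ceiling(204/1) = 204, use 1/204
Result: 3/34 = 1/12 + 1/204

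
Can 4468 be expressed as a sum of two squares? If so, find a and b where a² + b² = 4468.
42² + 52² (a=42, b=52)

Factorization: 4468 = 2^2 × 1117
By Fermat: n is sum of two squares iff every prime p ≡ 3 (mod 4) appears to even power.
All primes ≡ 3 (mod 4) appear to even power.
Search a = 0, 1, 2, … for 4468 - a² a perfect square: first hit at a = 42: 4468 - 1764 = 2704 = 52².
4468 = 42² + 52² = 1764 + 2704 ✓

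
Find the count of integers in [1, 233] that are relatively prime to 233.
232

233 = 233
φ(n) = n × ∏(1 - 1/p) for each prime p dividing n
φ(233) = 233 × (1 - 1/233) = 232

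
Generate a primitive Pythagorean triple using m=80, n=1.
(6399, 160, 6401)

Euclid's formula: a = m² - n², b = 2mn, c = m² + n²
m = 80, n = 1
a = 80² - 1² = 6400 - 1 = 6399
b = 2 × 80 × 1 = 160
c = 80² + 1² = 6400 + 1 = 6401
Verification: 6399² + 160² = 40947201 + 25600 = 40972801 = 6401² ✓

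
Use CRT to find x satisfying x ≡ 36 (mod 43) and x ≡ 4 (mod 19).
251

Using Chinese Remainder Theorem:
M = 43 × 19 = 817
M1 = 19, M2 = 43
y1 = 19^(-1) mod 43 = 34
y2 = 43^(-1) mod 19 = 4
x = (36×19×34 + 4×43×4) mod 817 = 251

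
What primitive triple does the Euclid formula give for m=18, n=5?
(299, 180, 349)

Euclid's formula: a = m² - n², b = 2mn, c = m² + n²
m = 18, n = 5
a = 18² - 5² = 324 - 25 = 299
b = 2 × 18 × 5 = 180
c = 18² + 5² = 324 + 25 = 349
Verification: 299² + 180² = 89401 + 32400 = 121801 = 349² ✓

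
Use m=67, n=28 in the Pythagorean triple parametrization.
(3705, 3752, 5273)

Euclid's formula: a = m² - n², b = 2mn, c = m² + n²
m = 67, n = 28
a = 67² - 28² = 4489 - 784 = 3705
b = 2 × 67 × 28 = 3752
c = 67² + 28² = 4489 + 784 = 5273
Verification: 3705² + 3752² = 13727025 + 14077504 = 27804529 = 5273² ✓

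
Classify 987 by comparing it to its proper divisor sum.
deficient

Proper divisors of 987: sum = 1 + 3 + 7 + 21 + 47 + 141 + 329 = 549
Since 549 < 987, 987 is deficient.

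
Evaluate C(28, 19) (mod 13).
0

Using Lucas' theorem:
Write n=28 and k=19 in base 13:
n in base 13: [2, 2]
k in base 13: [1, 6]
C(28,19) mod 13 = ∏ C(n_i, k_i) mod 13
Digit binomials (mod 13): C(2,1) = 2; C(2,6) = 0 (k_i > n_i)
Product: 2 × 0 = 0 ≡ 0 (mod 13)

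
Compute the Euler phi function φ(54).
18

54 = 2 × 3^3
φ(n) = n × ∏(1 - 1/p) for each prime p dividing n
φ(54) = 54 × (1 - 1/2) × (1 - 1/3) = 18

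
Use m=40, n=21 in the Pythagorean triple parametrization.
(1159, 1680, 2041)

Euclid's formula: a = m² - n², b = 2mn, c = m² + n²
m = 40, n = 21
a = 40² - 21² = 1600 - 441 = 1159
b = 2 × 40 × 21 = 1680
c = 40² + 21² = 1600 + 441 = 2041
Verification: 1159² + 1680² = 1343281 + 2822400 = 4165681 = 2041² ✓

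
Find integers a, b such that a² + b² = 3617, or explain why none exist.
41² + 44² (a=41, b=44)

Factorization: 3617 = 3617
By Fermat: n is sum of two squares iff every prime p ≡ 3 (mod 4) appears to even power.
All primes ≡ 3 (mod 4) appear to even power.
Search a = 0, 1, 2, … for 3617 - a² a perfect square: first hit at a = 41: 3617 - 1681 = 1936 = 44².
3617 = 41² + 44² = 1681 + 1936 ✓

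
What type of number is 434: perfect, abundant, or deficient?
deficient

Proper divisors of 434: sum = 1 + 2 + 7 + 14 + 31 + 62 + 217 = 334
Since 334 < 434, 434 is deficient.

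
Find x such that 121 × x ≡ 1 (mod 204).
145

gcd(121, 204) = 1, so the inverse exists.
Extended Euclidean algorithm on (204, 121):
204 = 1 × 121 + 83  ⟹  83 = (1)·204 + (-1)·121
121 = 1 × 83 + 38  ⟹  38 = (-1)·204 + (2)·121
83 = 2 × 38 + 7  ⟹  7 = (3)·204 + (-5)·121
38 = 5 × 7 + 3  ⟹  3 = (-16)·204 + (27)·121
7 = 2 × 3 + 1  ⟹  1 = (35)·204 + (-59)·121
So (-59)·121 ≡ 1 (mod 204), i.e. 121^(-1) ≡ -59 ≡ 145 (mod 204).
Check: 121 × 145 = 17545 ≡ 1 (mod 204)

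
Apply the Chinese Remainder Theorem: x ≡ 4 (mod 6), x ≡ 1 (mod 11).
34

Using Chinese Remainder Theorem:
M = 6 × 11 = 66
M1 = 11, M2 = 6
y1 = 11^(-1) mod 6 = 5
y2 = 6^(-1) mod 11 = 2
x = (4×11×5 + 1×6×2) mod 66 = 34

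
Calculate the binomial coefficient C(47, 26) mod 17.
2

Using Lucas' theorem:
Write n=47 and k=26 in base 17:
n in base 17: [2, 13]
k in base 17: [1, 9]
C(47,26) mod 17 = ∏ C(n_i, k_i) mod 17
Digit binomials (mod 17): C(2,1) = 2; C(13,9) = 715 ≡ 1
Product: 2 × 1 = 2 ≡ 2 (mod 17)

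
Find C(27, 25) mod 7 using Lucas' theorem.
1

Using Lucas' theorem:
Write n=27 and k=25 in base 7:
n in base 7: [3, 6]
k in base 7: [3, 4]
C(27,25) mod 7 = ∏ C(n_i, k_i) mod 7
Digit binomials (mod 7): C(3,3) = 1; C(6,4) = 15 ≡ 1
Product: 1 × 1 = 1 ≡ 1 (mod 7)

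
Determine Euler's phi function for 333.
216

333 = 3^2 × 37
φ(n) = n × ∏(1 - 1/p) for each prime p dividing n
φ(333) = 333 × (1 - 1/3) × (1 - 1/37) = 216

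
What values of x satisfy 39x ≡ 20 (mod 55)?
x ≡ 40 (mod 55)

gcd(39, 55) = 1, which divides 20, so solutions exist.
Find 39^(-1) mod 55 by the extended Euclidean algorithm:
55 = 1 × 39 + 16  ⟹  16 = (1)·55 + (-1)·39
39 = 2 × 16 + 7  ⟹  7 = (-2)·55 + (3)·39
16 = 2 × 7 + 2  ⟹  2 = (5)·55 + (-7)·39
7 = 3 × 2 + 1  ⟹  1 = (-17)·55 + (24)·39
So (24)·39 ≡ 1 (mod 55), i.e. 39^(-1) ≡ 24 (mod 55).
x ≡ 24 × 20 = 480 ≡ 40 (mod 55).
Check: 39 × 40 = 1560 ≡ 20 (mod 55).
Unique solution: x ≡ 40 (mod 55)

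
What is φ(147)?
84

147 = 3 × 7^2
φ(n) = n × ∏(1 - 1/p) for each prime p dividing n
φ(147) = 147 × (1 - 1/3) × (1 - 1/7) = 84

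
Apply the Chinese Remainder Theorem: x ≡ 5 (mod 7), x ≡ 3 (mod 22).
47

Using Chinese Remainder Theorem:
M = 7 × 22 = 154
M1 = 22, M2 = 7
y1 = 22^(-1) mod 7 = 1
y2 = 7^(-1) mod 22 = 19
x = (5×22×1 + 3×7×19) mod 154 = 47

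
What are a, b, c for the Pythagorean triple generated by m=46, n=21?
(1675, 1932, 2557)

Euclid's formula: a = m² - n², b = 2mn, c = m² + n²
m = 46, n = 21
a = 46² - 21² = 2116 - 441 = 1675
b = 2 × 46 × 21 = 1932
c = 46² + 21² = 2116 + 441 = 2557
Verification: 1675² + 1932² = 2805625 + 3732624 = 6538249 = 2557² ✓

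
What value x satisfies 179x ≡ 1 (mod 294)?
23

gcd(179, 294) = 1, so the inverse exists.
Extended Euclidean algorithm on (294, 179):
294 = 1 × 179 + 115  ⟹  115 = (1)·294 + (-1)·179
179 = 1 × 115 + 64  ⟹  64 = (-1)·294 + (2)·179
115 = 1 × 64 + 51  ⟹  51 = (2)·294 + (-3)·179
64 = 1 × 51 + 13  ⟹  13 = (-3)·294 + (5)·179
51 = 3 × 13 + 12  ⟹  12 = (11)·294 + (-18)·179
13 = 1 × 12 + 1  ⟹  1 = (-14)·294 + (23)·179
So (23)·179 ≡ 1 (mod 294), i.e. 179^(-1) ≡ 23 (mod 294).
Check: 179 × 23 = 4117 ≡ 1 (mod 294)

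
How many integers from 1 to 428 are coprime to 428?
212

428 = 2^2 × 107
φ(n) = n × ∏(1 - 1/p) for each prime p dividing n
φ(428) = 428 × (1 - 1/2) × (1 - 1/107) = 212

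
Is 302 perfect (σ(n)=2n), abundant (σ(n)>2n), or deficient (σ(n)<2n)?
deficient

Proper divisors of 302: sum = 1 + 2 + 151 = 154
Since 154 < 302, 302 is deficient.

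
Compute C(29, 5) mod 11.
10

Using Lucas' theorem:
Write n=29 and k=5 in base 11:
n in base 11: [2, 7]
k in base 11: [0, 5]
C(29,5) mod 11 = ∏ C(n_i, k_i) mod 11
Digit binomials (mod 11): C(2,0) = 1; C(7,5) = 21 ≡ 10
Product: 1 × 10 = 10 ≡ 10 (mod 11)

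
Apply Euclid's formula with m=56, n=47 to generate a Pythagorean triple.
(927, 5264, 5345)

Euclid's formula: a = m² - n², b = 2mn, c = m² + n²
m = 56, n = 47
a = 56² - 47² = 3136 - 2209 = 927
b = 2 × 56 × 47 = 5264
c = 56² + 47² = 3136 + 2209 = 5345
Verification: 927² + 5264² = 859329 + 27709696 = 28569025 = 5345² ✓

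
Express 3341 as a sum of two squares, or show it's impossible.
29² + 50² (a=29, b=50)

Factorization: 3341 = 13 × 257
By Fermat: n is sum of two squares iff every prime p ≡ 3 (mod 4) appears to even power.
All primes ≡ 3 (mod 4) appear to even power.
Search a = 0, 1, 2, … for 3341 - a² a perfect square: first hit at a = 29: 3341 - 841 = 2500 = 50².
3341 = 29² + 50² = 841 + 2500 ✓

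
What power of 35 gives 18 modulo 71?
2

Baby-step giant-step with step n = ⌈√71⌉ = 9.
Baby steps 35^j mod 71 (j:value) for j=0..8: 0:1, 1:35, 2:18, 3:62, 4:40, 5:51, 6:10, 7:66, 8:38.
h = 18 is already in the table at j=2, so x = 2.
Check: 35^2 ≡ 18 (mod 71).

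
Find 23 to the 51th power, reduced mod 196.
43

Repeated squaring. Binary of 51 = 110011.
23^1 ≡ 23 (mod 196); 23^2 ≡ 137 (mod 196); 23^4 ≡ 149 (mod 196); 23^8 ≡ 53 (mod 196); 23^16 ≡ 65 (mod 196); 23^32 ≡ 109 (mod 196)
23^51 = 23^1 × 23^2 × 23^16 × 23^32 ≡ 43 (mod 196)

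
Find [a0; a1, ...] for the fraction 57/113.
[0; 1, 1, 56]

Euclidean algorithm steps:
57 = 0 × 113 + 57
113 = 1 × 57 + 56
57 = 1 × 56 + 1
56 = 56 × 1 + 0
Continued fraction: [0; 1, 1, 56]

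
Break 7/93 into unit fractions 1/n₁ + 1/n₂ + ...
1/14 + 1/261 + 1/113274

Greedy algorithm:
7/93: ceiling(93/7) = 14, use 1/14
5/1302: ceiling(1302/5) = 261, use 1/261
1/113274: ceiling(113274/1) = 113274, use 1/113274
Result: 7/93 = 1/14 + 1/261 + 1/113274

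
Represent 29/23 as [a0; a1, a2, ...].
[1; 3, 1, 5]

Euclidean algorithm steps:
29 = 1 × 23 + 6
23 = 3 × 6 + 5
6 = 1 × 5 + 1
5 = 5 × 1 + 0
Continued fraction: [1; 3, 1, 5]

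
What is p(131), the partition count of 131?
5964539504

p(n) counts ways to write n as a sum of positive integers (order ignored).
Euler's pentagonal recurrence: p(k) = p(k-1) + p(k-2) - p(k-5) - p(k-7) + p(k-12) + p(k-15) - ... (offsets j(3j∓1)/2, signs ++--, p(0)=1, p(<0)=0).
DP table for k = 0..130: p(0)=1, p(1)=1, p(2)=2, p(3)=3, p(4)=5, p(5)=7, p(6)=11, p(7)=15, p(8)=22, p(9)=30, p(10)=42, p(11)=56, p(12)=77, p(13)=101, p(14)=135, p(15)=176, p(16)=231, p(17)=297, p(18)=385, p(19)=490, p(20)=627, p(21)=792, p(22)=1002, p(23)=1255, p(24)=1575, p(25)=1958, p(26)=2436, p(27)=3010, p(28)=3718, p(29)=4565, p(30)=5604, p(31)=6842, p(32)=8349, p(33)=10143, p(34)=12310, p(35)=14883, p(36)=17977, p(37)=21637, p(38)=26015, p(39)=31185, p(40)=37338, p(41)=44583, p(42)=53174, p(43)=63261, p(44)=75175, p(45)=89134, p(46)=105558, p(47)=124754, p(48)=147273, p(49)=173525, p(50)=204226, p(51)=239943, p(52)=281589, p(53)=329931, p(54)=386155, p(55)=451276, p(56)=526823, p(57)=614154, p(58)=715220, p(59)=831820, p(60)=966467, p(61)=1121505, p(62)=1300156, p(63)=1505499, p(64)=1741630, p(65)=2012558, p(66)=2323520, p(67)=2679689, p(68)=3087735, p(69)=3554345, p(70)=4087968, p(71)=4697205, p(72)=5392783, p(73)=6185689, p(74)=7089500, p(75)=8118264, p(76)=9289091, p(77)=10619863, p(78)=12132164, p(79)=13848650, p(80)=15796476, p(81)=18004327, p(82)=20506255, p(83)=23338469, p(84)=26543660, p(85)=30167357, p(86)=34262962, p(87)=38887673, p(88)=44108109, p(89)=49995925, p(90)=56634173, p(91)=64112359, p(92)=72533807, p(93)=82010177, p(94)=92669720, p(95)=104651419, p(96)=118114304, p(97)=133230930, p(98)=150198136, p(99)=169229875, p(100)=190569292, p(101)=214481126, p(102)=241265379, p(103)=271248950, p(104)=304801365, p(105)=342325709, p(106)=384276336, p(107)=431149389, p(108)=483502844, p(109)=541946240, p(110)=607163746, p(111)=679903203, p(112)=761002156, p(113)=851376628, p(114)=952050665, p(115)=1064144451, p(116)=1188908248, p(117)=1327710076, p(118)=1482074143, p(119)=1653668665, p(120)=1844349560, p(121)=2056148051, p(122)=2291320912, p(123)=2552338241, p(124)=2841940500, p(125)=3163127352, p(126)=3519222692, p(127)=3913864295, p(128)=4351078600, p(129)=4835271870, p(130)=5371315400.
Final step: p(131) = p(130) + p(129) - p(126) - p(124) + p(119) + p(116) - p(109) - p(105) + p(96) + p(91) - p(80) - p(74) + p(61) + p(54) - p(39) - p(31) + p(14) + p(5)
= 5371315400 + 4835271870 - 3519222692 - 2841940500 + 1653668665 + 1188908248 - 541946240 - 342325709 + 118114304 + 64112359 - 15796476 - 7089500 + 1121505 + 386155 - 31185 - 6842 + 135 + 7
= 5964539504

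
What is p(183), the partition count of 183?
896684817527

p(n) counts ways to write n as a sum of positive integers (order ignored).
Euler's pentagonal recurrence: p(k) = p(k-1) + p(k-2) - p(k-5) - p(k-7) + p(k-12) + p(k-15) - ... (offsets j(3j∓1)/2, signs ++--, p(0)=1, p(<0)=0).
DP table for k = 0..182: p(0)=1, p(1)=1, p(2)=2, p(3)=3, p(4)=5, p(5)=7, p(6)=11, p(7)=15, p(8)=22, p(9)=30, p(10)=42, p(11)=56, p(12)=77, p(13)=101, p(14)=135, p(15)=176, p(16)=231, p(17)=297, p(18)=385, p(19)=490, p(20)=627, p(21)=792, p(22)=1002, p(23)=1255, p(24)=1575, p(25)=1958, p(26)=2436, p(27)=3010, p(28)=3718, p(29)=4565, p(30)=5604, p(31)=6842, p(32)=8349, p(33)=10143, p(34)=12310, p(35)=14883, p(36)=17977, p(37)=21637, p(38)=26015, p(39)=31185, p(40)=37338, p(41)=44583, p(42)=53174, p(43)=63261, p(44)=75175, p(45)=89134, p(46)=105558, p(47)=124754, p(48)=147273, p(49)=173525, p(50)=204226, p(51)=239943, p(52)=281589, p(53)=329931, p(54)=386155, p(55)=451276, p(56)=526823, p(57)=614154, p(58)=715220, p(59)=831820, p(60)=966467, p(61)=1121505, p(62)=1300156, p(63)=1505499, p(64)=1741630, p(65)=2012558, p(66)=2323520, p(67)=2679689, p(68)=3087735, p(69)=3554345, p(70)=4087968, p(71)=4697205, p(72)=5392783, p(73)=6185689, p(74)=7089500, p(75)=8118264, p(76)=9289091, p(77)=10619863, p(78)=12132164, p(79)=13848650, p(80)=15796476, p(81)=18004327, p(82)=20506255, p(83)=23338469, p(84)=26543660, p(85)=30167357, p(86)=34262962, p(87)=38887673, p(88)=44108109, p(89)=49995925, p(90)=56634173, p(91)=64112359, p(92)=72533807, p(93)=82010177, p(94)=92669720, p(95)=104651419, p(96)=118114304, p(97)=133230930, p(98)=150198136, p(99)=169229875, p(100)=190569292, p(101)=214481126, p(102)=241265379, p(103)=271248950, p(104)=304801365, p(105)=342325709, p(106)=384276336, p(107)=431149389, p(108)=483502844, p(109)=541946240, p(110)=607163746, p(111)=679903203, p(112)=761002156, p(113)=851376628, p(114)=952050665, p(115)=1064144451, p(116)=1188908248, p(117)=1327710076, p(118)=1482074143, p(119)=1653668665, p(120)=1844349560, p(121)=2056148051, p(122)=2291320912, p(123)=2552338241, p(124)=2841940500, p(125)=3163127352, p(126)=3519222692, p(127)=3913864295, p(128)=4351078600, p(129)=4835271870, p(130)=5371315400, p(131)=5964539504, p(132)=6620830889, p(133)=7346629512, p(134)=8149040695, p(135)=9035836076, p(136)=10015581680, p(137)=11097645016, p(138)=12292341831, p(139)=13610949895, p(140)=15065878135, p(141)=16670689208, p(142)=18440293320, p(143)=20390982757, p(144)=22540654445, p(145)=24908858009, p(146)=27517052599, p(147)=30388671978, p(148)=33549419497, p(149)=37027355200, p(150)=40853235313, p(151)=45060624582, p(152)=49686288421, p(153)=54770336324, p(154)=60356673280, p(155)=66493182097, p(156)=73232243759, p(157)=80630964769, p(158)=88751778802, p(159)=97662728555, p(160)=107438159466, p(161)=118159068427, p(162)=129913904637, p(163)=142798995930, p(164)=156919475295, p(165)=172389800255, p(166)=189334822579, p(167)=207890420102, p(168)=228204732751, p(169)=250438925115, p(170)=274768617130, p(171)=301384802048, p(172)=330495499613, p(173)=362326859895, p(174)=397125074750, p(175)=435157697830, p(176)=476715857290, p(177)=522115831195, p(178)=571701605655, p(179)=625846753120, p(180)=684957390936, p(181)=749474411781, p(182)=819876908323.
Final step: p(183) = p(182) + p(181) - p(178) - p(176) + p(171) + p(168) - p(161) - p(157) + p(148) + p(143) - p(132) - p(126) + p(113) + p(106) - p(91) - p(83) + p(66) + p(57) - p(38) - p(28) + p(7)
= 819876908323 + 749474411781 - 571701605655 - 476715857290 + 301384802048 + 228204732751 - 118159068427 - 80630964769 + 33549419497 + 20390982757 - 6620830889 - 3519222692 + 851376628 + 384276336 - 64112359 - 23338469 + 2323520 + 614154 - 26015 - 3718 + 15
= 896684817527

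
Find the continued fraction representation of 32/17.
[1; 1, 7, 2]

Euclidean algorithm steps:
32 = 1 × 17 + 15
17 = 1 × 15 + 2
15 = 7 × 2 + 1
2 = 2 × 1 + 0
Continued fraction: [1; 1, 7, 2]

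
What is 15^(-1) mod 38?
33

gcd(15, 38) = 1, so the inverse exists.
Extended Euclidean algorithm on (38, 15):
38 = 2 × 15 + 8  ⟹  8 = (1)·38 + (-2)·15
15 = 1 × 8 + 7  ⟹  7 = (-1)·38 + (3)·15
8 = 1 × 7 + 1  ⟹  1 = (2)·38 + (-5)·15
So (-5)·15 ≡ 1 (mod 38), i.e. 15^(-1) ≡ -5 ≡ 33 (mod 38).
Check: 15 × 33 = 495 ≡ 1 (mod 38)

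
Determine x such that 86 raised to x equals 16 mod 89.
64

Baby-step giant-step with step n = ⌈√89⌉ = 10.
Baby steps 86^j mod 89 (j:value) for j=0..9: 0:1, 1:86, 2:9, 3:62, 4:81, 5:24, 6:17, 7:38, 8:64, 9:75.
Giant-step multiplier: 86^(-10) ≡ 86^(88-10) = 86^78 ≡ 53 (mod 89).
Giant steps γ_i = 16·53^i mod 89: γ_0=16, γ_1=47, γ_2=88, γ_3=36, γ_4=39, γ_5=20, γ_6=81 (in table at j=4).
x = i·n + j = 6·10 + 4 = 64.
Check: 86^64 ≡ 16 (mod 89).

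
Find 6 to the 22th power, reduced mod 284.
200

Repeated squaring. Binary of 22 = 10110.
6^1 ≡ 6 (mod 284); 6^2 ≡ 36 (mod 284); 6^4 ≡ 160 (mod 284); 6^8 ≡ 40 (mod 284); 6^16 ≡ 180 (mod 284)
6^22 = 6^2 × 6^4 × 6^16 ≡ 200 (mod 284)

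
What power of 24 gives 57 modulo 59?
52

Baby-step giant-step with step n = ⌈√59⌉ = 8.
Baby steps 24^j mod 59 (j:value) for j=0..7: 0:1, 1:24, 2:45, 3:18, 4:19, 5:43, 6:29, 7:47.
Giant-step multiplier: 24^(-8) ≡ 24^(58-8) = 24^50 ≡ 17 (mod 59).
Giant steps γ_i = 57·17^i mod 59: γ_0=57, γ_1=25, γ_2=12, γ_3=27, γ_4=46, γ_5=15, γ_6=19 (in table at j=4).
x = i·n + j = 6·8 + 4 = 52.
Check: 24^52 ≡ 57 (mod 59).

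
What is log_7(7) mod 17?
1

Baby-step giant-step with step n = ⌈√17⌉ = 5.
Baby steps 7^j mod 17 (j:value) for j=0..4: 0:1, 1:7, 2:15, 3:3, 4:4.
h = 7 is already in the table at j=1, so x = 1.
Check: 7^1 ≡ 7 (mod 17).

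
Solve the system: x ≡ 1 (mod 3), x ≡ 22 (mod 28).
22

Using Chinese Remainder Theorem:
M = 3 × 28 = 84
M1 = 28, M2 = 3
y1 = 28^(-1) mod 3 = 1
y2 = 3^(-1) mod 28 = 19
x = (1×28×1 + 22×3×19) mod 84 = 22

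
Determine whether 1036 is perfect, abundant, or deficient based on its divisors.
abundant

Proper divisors of 1036: sum = 1 + 2 + 4 + 7 + 14 + 28 + 37 + 74 + 148 + 259 + 518 = 1092
Since 1092 > 1036, 1036 is abundant.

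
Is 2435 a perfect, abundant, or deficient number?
deficient

Proper divisors of 2435: sum = 1 + 5 + 487 = 493
Since 493 < 2435, 2435 is deficient.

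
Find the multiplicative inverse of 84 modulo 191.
166

gcd(84, 191) = 1, so the inverse exists.
Extended Euclidean algorithm on (191, 84):
191 = 2 × 84 + 23  ⟹  23 = (1)·191 + (-2)·84
84 = 3 × 23 + 15  ⟹  15 = (-3)·191 + (7)·84
23 = 1 × 15 + 8  ⟹  8 = (4)·191 + (-9)·84
15 = 1 × 8 + 7  ⟹  7 = (-7)·191 + (16)·84
8 = 1 × 7 + 1  ⟹  1 = (11)·191 + (-25)·84
So (-25)·84 ≡ 1 (mod 191), i.e. 84^(-1) ≡ -25 ≡ 166 (mod 191).
Check: 84 × 166 = 13944 ≡ 1 (mod 191)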